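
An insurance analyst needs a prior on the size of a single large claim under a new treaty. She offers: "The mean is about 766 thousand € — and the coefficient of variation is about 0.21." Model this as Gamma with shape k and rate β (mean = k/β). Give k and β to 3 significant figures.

For Gamma(k, rate β): mean = k/β, variance = k/β², so CV = 1/√k.
CV = 0.21, hence k = 1/CV² = 22.7.
Then β = k/mean = 22.7/766 = 0.0296.

k ≈ 22.7, β ≈ 0.0296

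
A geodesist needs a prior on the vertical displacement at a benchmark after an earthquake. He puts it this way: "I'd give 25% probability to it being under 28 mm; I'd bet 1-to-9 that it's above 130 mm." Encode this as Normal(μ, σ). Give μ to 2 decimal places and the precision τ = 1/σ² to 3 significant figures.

For Normal(μ,σ), the p-quantile is μ + z_p·σ. Here z_{0.25} = -0.6745, z_{0.9} = 1.282.
So 28 = μ − 0.6745σ and 130 = μ + 1.282σ.
Subtracting: σ = (130 − 28)/(1.282 − (-0.6745)) = 52.15.
Then μ = 28 − (-0.6745)·52.15 = 63.17.
Precision τ = 1/σ² = 1/52.15² = 0.000368.

μ = 63.17, τ = 0.000368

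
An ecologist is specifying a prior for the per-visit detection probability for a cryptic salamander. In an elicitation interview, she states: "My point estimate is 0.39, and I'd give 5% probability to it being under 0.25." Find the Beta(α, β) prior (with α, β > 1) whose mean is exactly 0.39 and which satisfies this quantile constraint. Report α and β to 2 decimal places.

With mean 0.39 fixed, write α = 0.39s, β = 0.61s where s = α+β.
Need P(θ < 0.25) = 0.05 under Beta(0.39s, 0.61s). Normal approximation: (q−m)/√(m(1−m)/s) ≈ z_{0.05} = -1.64, so s ≈ 0.39·0.61·(-1.64)²/(0.25−0.39)² = 32.8.
At s = 32.8: P(θ<0.25) ≈ 0.042. Adjusting to match 0.05 gives s ≈ 30.01.
So α = 0.39·30.01 ≈ 11.70, β = 0.61·30.01 ≈ 18.30.

α ≈ 11.70, β ≈ 18.30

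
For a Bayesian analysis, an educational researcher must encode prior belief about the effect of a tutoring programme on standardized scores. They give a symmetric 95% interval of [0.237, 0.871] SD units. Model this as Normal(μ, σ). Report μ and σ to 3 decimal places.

μ = 0.554, σ = 0.162

A symmetric 95% interval runs μ ± z·σ with z = 1.96.
Half-width = 0.317, so σ = 0.317/1.96 = 0.162.
μ is the interval midpoint, 0.554.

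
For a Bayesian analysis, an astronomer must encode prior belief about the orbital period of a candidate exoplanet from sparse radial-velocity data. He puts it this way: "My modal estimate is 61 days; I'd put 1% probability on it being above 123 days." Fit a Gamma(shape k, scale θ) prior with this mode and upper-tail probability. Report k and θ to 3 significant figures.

k ≈ 11, θ ≈ 6.12

Gamma(k,θ) with k>1 has mode (k−1)θ, so θ = 61/(k−1).
Need P(X < 123) = 0.99 with θ tied to k this way. Start at k = 2, θ = 61: P(X<123) ≈ 0.598.
Too low — raise k to concentrate. Iterating converges to k ≈ 11.
Then θ = 61/(11−1) ≈ 6.12.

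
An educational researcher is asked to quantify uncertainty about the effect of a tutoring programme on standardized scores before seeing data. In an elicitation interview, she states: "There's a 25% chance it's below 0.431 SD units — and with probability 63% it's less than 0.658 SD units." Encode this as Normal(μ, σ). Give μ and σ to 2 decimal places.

μ = 0.58, σ = 0.23

The p-quantile of Normal(μ,σ) is μ + z_p·σ, with z_{0.25} = -0.6745 and z_{0.63} = 0.3319.
Eliminate σ: μ = (z₂·x₁ − z₁·x₂)/(z₂ − z₁) = (0.3319·0.431 − (-0.6745)·0.658)/1.006 = 0.58.
Then σ = (x₂ − x₁)/(z₂ − z₁) = (0.658 − 0.431)/1.006 = 0.23.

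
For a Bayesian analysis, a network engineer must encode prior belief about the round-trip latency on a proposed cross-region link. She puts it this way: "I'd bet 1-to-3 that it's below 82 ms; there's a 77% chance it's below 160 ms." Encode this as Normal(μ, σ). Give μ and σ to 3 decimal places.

For Normal(μ,σ), the p-quantile is μ + z_p·σ. Here z_{0.25} = -0.6745, z_{0.77} = 0.7388.
So 82 = μ − 0.6745σ and 160 = μ + 0.7388σ.
Subtracting: σ = (160 − 82)/(0.7388 − (-0.6745)) = 55.189.
Then μ = 82 − (-0.6745)·55.189 = 119.224.

μ = 119.224, σ = 55.189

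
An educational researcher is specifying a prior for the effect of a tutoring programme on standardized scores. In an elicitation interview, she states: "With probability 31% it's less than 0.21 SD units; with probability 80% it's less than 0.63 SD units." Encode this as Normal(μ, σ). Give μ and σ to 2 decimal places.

μ = 0.37, σ = 0.31

For Normal(μ,σ), the p-quantile is μ + z_p·σ. Here z_{0.31} = -0.4959, z_{0.8} = 0.8416.
So 0.21 = μ − 0.4959σ and 0.63 = μ + 0.8416σ.
Subtracting: σ = (0.63 − 0.21)/(0.8416 − (-0.4959)) = 0.31.
Then μ = 0.21 − (-0.4959)·0.31 = 0.37.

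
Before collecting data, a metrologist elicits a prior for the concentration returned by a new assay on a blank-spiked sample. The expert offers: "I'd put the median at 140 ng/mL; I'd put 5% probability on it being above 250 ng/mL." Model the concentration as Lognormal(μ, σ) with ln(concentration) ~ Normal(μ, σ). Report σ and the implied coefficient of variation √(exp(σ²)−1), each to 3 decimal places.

σ ≈ 0.353, CV ≈ 0.364

If T ~ Lognormal(μ,σ) then ln T ~ Normal(μ,σ), so the p-quantile of ln T is μ + z_p·σ.
ln(140) = 4.942 and ln(250) = 5.521; z_{0.5} = 0, z_{0.95} = 1.645.
σ = (5.521 − 4.942)/(1.645 − (0)) = 0.353.
μ = 4.942 − (0)·0.353 = 4.942.
CV = √(exp(σ²)−1) = √(exp(0.1243)−1) = 0.364.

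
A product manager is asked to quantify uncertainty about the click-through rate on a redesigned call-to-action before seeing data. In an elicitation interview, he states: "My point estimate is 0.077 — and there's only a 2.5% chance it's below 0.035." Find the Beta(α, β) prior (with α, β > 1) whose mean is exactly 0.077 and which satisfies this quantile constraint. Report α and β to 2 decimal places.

With mean 0.077 fixed, write α = 0.077s, β = 0.923s where s = α+β.
Need P(θ < 0.035) = 0.025 under Beta(0.077s, 0.923s). Normal approximation: (q−m)/√(m(1−m)/s) ≈ z_{0.025} = -1.96, so s ≈ 0.077·0.923·(-1.96)²/(0.035−0.077)² = 154.8.
At s = 154.8: P(θ<0.035) ≈ 0.009. Adjusting to match 0.025 gives s ≈ 109.20.
So α = 0.077·109.20 ≈ 8.41, β = 0.923·109.20 ≈ 100.79.

α ≈ 8.41, β ≈ 100.79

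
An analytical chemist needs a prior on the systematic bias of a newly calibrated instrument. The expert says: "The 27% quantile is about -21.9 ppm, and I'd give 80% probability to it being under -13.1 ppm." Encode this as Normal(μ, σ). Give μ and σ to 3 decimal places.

μ = -18.192, σ = 6.050

For Normal(μ,σ), the p-quantile is μ + z_p·σ. Here z_{0.27} = -0.6128, z_{0.8} = 0.8416.
So -21.9 = μ − 0.6128σ and -13.1 = μ + 0.8416σ.
Subtracting: σ = (-13.1 − -21.9)/(0.8416 − (-0.6128)) = 6.050.
Then μ = -21.9 − (-0.6128)·6.050 = -18.192.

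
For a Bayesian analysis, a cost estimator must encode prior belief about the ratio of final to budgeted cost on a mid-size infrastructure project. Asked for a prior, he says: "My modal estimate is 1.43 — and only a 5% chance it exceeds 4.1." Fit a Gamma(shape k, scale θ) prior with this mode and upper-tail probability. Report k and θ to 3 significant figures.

k ≈ 3.4, θ ≈ 0.595

Gamma(k,θ) with k>1 has mode (k−1)θ, so θ = 1.43/(k−1).
Need P(X < 4.1) = 0.95 with θ tied to k this way. Start at k = 2, θ = 1.43: P(X<4.1) ≈ 0.780.
Too low — raise k to concentrate. Iterating converges to k ≈ 3.4.
Then θ = 1.43/(3.4−1) ≈ 0.595.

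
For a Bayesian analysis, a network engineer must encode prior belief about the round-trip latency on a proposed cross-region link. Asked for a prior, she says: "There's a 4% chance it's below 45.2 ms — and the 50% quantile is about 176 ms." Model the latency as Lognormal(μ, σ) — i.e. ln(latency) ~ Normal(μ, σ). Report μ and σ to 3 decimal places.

If T ~ Lognormal(μ,σ) then ln T ~ Normal(μ,σ), so the p-quantile of ln T is μ + z_p·σ.
ln(45.2) = 3.811 and ln(176) = 5.17; z_{0.04} = -1.751, z_{0.5} = 0.
σ = (5.17 − 3.811)/(0 − (-1.751)) = 0.776.
μ = 3.811 − (-1.751)·0.776 = 5.170.

μ ≈ 5.170, σ ≈ 0.776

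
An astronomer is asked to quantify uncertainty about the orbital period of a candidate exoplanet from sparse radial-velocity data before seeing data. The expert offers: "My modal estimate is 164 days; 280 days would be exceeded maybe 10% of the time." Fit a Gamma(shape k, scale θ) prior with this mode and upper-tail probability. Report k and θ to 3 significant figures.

Gamma(k,θ) with k>1 has mode (k−1)θ, so θ = 164/(k−1).
Need P(X < 280) = 0.9 with θ tied to k this way. Start at k = 2, θ = 164: P(X<280) ≈ 0.509.
Too low — raise k to concentrate. Iterating converges to k ≈ 7.62.
Then θ = 164/(7.62−1) ≈ 24.8.

k ≈ 7.62, θ ≈ 24.8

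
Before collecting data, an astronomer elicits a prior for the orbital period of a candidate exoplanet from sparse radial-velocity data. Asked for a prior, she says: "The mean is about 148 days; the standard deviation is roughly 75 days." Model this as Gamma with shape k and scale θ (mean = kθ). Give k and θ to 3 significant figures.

For Gamma(k, scale θ): mean = kθ, variance = kθ², so CV = 1/√k.
CV = SD/mean = 75/148 = 0.5068, hence k = 1/CV² = 3.89.
Then θ = mean/k = 148/3.89 = 38.

k ≈ 3.89, θ ≈ 38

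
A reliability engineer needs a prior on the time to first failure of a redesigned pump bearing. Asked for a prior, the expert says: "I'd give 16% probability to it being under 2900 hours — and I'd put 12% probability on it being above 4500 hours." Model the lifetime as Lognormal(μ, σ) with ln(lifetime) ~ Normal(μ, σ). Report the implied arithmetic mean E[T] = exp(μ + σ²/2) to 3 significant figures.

If T ~ Lognormal(μ,σ) then ln T ~ Normal(μ,σ), so the p-quantile of ln T is μ + z_p·σ.
ln(2900) = 7.972 and ln(4500) = 8.412; z_{0.16} = -0.9945, z_{0.88} = 1.175.
σ = (8.412 − 7.972)/(1.175 − (-0.9945)) = 0.203.
μ = 7.972 − (-0.9945)·0.203 = 8.174.
E[T] = exp(μ + σ²/2) = exp(8.174 + 0.0205) = 3620 hours.

E[T] ≈ 3620 hours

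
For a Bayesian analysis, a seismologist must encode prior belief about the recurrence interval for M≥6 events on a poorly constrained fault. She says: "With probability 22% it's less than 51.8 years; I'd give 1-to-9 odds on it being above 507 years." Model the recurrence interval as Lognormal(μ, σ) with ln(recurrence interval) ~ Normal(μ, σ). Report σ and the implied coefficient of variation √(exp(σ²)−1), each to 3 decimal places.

If T ~ Lognormal(μ,σ) then ln T ~ Normal(μ,σ), so the p-quantile of ln T is μ + z_p·σ.
ln(51.8) = 3.947 and ln(507) = 6.229; z_{0.22} = -0.7722, z_{0.9} = 1.282.
σ = (6.229 − 3.947)/(1.282 − (-0.7722)) = 1.111.
μ = 3.947 − (-0.7722)·1.111 = 4.805.
CV = √(exp(σ²)−1) = √(exp(1.2337)−1) = 1.560.

σ ≈ 1.111, CV ≈ 1.560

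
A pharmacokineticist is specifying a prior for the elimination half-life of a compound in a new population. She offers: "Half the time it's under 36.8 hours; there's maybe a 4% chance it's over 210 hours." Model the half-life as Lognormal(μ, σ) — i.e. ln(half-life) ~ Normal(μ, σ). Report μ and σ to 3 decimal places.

μ ≈ 3.605, σ ≈ 0.995

If T ~ Lognormal(μ,σ) then ln T ~ Normal(μ,σ), so the p-quantile of ln T is μ + z_p·σ.
ln(36.8) = 3.605 and ln(210) = 5.347; z_{0.5} = 0, z_{0.96} = 1.751.
σ = (5.347 − 3.605)/(1.751 − (0)) = 0.995.
μ = 3.605 − (0)·0.995 = 3.605.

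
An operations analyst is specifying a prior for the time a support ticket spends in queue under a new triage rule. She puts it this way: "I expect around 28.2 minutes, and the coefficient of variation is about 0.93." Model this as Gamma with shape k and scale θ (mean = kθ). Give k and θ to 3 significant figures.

For Gamma(k, scale θ): mean = kθ, variance = kθ², so CV = 1/√k.
CV = 0.93, hence k = 1/CV² = 1.16.
Then θ = mean/k = 28.2/1.16 = 24.4.

k ≈ 1.16, θ ≈ 24.4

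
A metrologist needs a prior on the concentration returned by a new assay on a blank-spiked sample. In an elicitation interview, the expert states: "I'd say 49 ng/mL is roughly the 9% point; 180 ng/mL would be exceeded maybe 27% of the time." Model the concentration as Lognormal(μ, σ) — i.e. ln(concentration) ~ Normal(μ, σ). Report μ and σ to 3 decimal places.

μ ≈ 4.785, σ ≈ 0.666

If T ~ Lognormal(μ,σ) then ln T ~ Normal(μ,σ), so the p-quantile of ln T is μ + z_p·σ.
ln(49) = 3.892 and ln(180) = 5.193; z_{0.09} = -1.341, z_{0.73} = 0.6128.
σ = (5.193 − 3.892)/(0.6128 − (-1.341)) = 0.666.
μ = 3.892 − (-1.341)·0.666 = 4.785.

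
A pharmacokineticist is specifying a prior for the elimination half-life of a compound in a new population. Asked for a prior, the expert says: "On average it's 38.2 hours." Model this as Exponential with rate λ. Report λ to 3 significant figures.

λ ≈ 0.0262

Exponential mean = 1/λ, so λ = 1/38.2 = 0.0262.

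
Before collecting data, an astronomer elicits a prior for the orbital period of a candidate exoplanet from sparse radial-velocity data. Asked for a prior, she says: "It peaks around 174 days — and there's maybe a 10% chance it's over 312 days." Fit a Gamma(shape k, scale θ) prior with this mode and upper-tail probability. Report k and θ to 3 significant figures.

k ≈ 6.58, θ ≈ 31.2

Gamma(k,θ) with k>1 has mode (k−1)θ, so θ = 174/(k−1).
Need P(X < 312) = 0.9 with θ tied to k this way. Start at k = 2, θ = 174: P(X<312) ≈ 0.535.
Too low — raise k to concentrate. Iterating converges to k ≈ 6.58.
Then θ = 174/(6.58−1) ≈ 31.2.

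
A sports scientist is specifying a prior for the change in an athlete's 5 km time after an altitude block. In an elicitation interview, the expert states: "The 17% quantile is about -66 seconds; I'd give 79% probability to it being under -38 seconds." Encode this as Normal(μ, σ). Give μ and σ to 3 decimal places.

For Normal(μ,σ), the p-quantile is μ + z_p·σ. Here z_{0.17} = -0.9542, z_{0.79} = 0.8064.
So -66 = μ − 0.9542σ and -38 = μ + 0.8064σ.
Subtracting: σ = (-38 − -66)/(0.8064 − (-0.9542)) = 15.904.
Then μ = -66 − (-0.9542)·15.904 = -50.825.

μ = -50.825, σ = 15.904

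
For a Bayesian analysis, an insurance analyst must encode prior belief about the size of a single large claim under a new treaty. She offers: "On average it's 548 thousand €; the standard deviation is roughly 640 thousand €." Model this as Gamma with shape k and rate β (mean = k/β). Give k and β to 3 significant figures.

For Gamma(k, rate β): mean = k/β, variance = k/β², so CV = 1/√k.
CV = SD/mean = 640/548 = 1.168, hence k = 1/CV² = 0.733.
Then β = k/mean = 0.733/548 = 0.00134.

k ≈ 0.733, β ≈ 0.00134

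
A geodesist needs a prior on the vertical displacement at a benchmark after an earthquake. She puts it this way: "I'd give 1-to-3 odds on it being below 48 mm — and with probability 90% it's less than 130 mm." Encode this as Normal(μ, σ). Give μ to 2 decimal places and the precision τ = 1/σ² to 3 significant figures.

μ = 76.28, τ = 0.000569

For Normal(μ,σ), the p-quantile is μ + z_p·σ. Here z_{0.25} = -0.6745, z_{0.9} = 1.282.
So 48 = μ − 0.6745σ and 130 = μ + 1.282σ.
Subtracting: σ = (130 − 48)/(1.282 − (-0.6745)) = 41.92.
Then μ = 48 − (-0.6745)·41.92 = 76.28.
Precision τ = 1/σ² = 1/41.92² = 0.000569.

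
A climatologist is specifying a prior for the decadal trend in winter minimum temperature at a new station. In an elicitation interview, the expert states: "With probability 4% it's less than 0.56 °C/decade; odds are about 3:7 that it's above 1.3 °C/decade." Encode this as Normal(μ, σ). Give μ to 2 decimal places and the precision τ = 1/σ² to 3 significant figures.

For Normal(μ,σ), the p-quantile is μ + z_p·σ. Here z_{0.04} = -1.751, z_{0.7} = 0.5244.
So 0.56 = μ − 1.751σ and 1.3 = μ + 0.5244σ.
Subtracting: σ = (1.3 − 0.56)/(0.5244 − (-1.751)) = 0.33.
Then μ = 0.56 − (-1.751)·0.33 = 1.13.
Precision τ = 1/σ² = 1/0.3253² = 9.45.

μ = 1.13, τ = 9.45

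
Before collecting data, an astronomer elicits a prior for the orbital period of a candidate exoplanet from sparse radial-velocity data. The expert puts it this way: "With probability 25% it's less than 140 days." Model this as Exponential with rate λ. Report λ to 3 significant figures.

λ ≈ 0.00205

P(T < 140.0) = 1 − e^(−λ·140.0) = 0.25, so λ = −ln(1−0.25)/140.0 = −ln(0.75)/140.0 = 0.00205.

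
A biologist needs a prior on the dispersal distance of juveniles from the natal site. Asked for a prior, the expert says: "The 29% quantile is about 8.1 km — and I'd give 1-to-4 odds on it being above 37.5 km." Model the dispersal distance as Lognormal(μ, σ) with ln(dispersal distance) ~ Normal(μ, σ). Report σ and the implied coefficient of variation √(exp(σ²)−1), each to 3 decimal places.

σ ≈ 1.099, CV ≈ 1.531

If T ~ Lognormal(μ,σ) then ln T ~ Normal(μ,σ), so the p-quantile of ln T is μ + z_p·σ.
ln(8.1) = 2.092 and ln(37.5) = 3.624; z_{0.29} = -0.5534, z_{0.8} = 0.8416.
σ = (3.624 − 2.092)/(0.8416 − (-0.5534)) = 1.099.
μ = 2.092 − (-0.5534)·1.099 = 2.700.
CV = √(exp(σ²)−1) = √(exp(1.2068)−1) = 1.531.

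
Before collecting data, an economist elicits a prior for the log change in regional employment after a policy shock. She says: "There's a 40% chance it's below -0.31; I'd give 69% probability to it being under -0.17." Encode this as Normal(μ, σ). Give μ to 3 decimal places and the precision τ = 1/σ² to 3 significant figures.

μ = -0.263, τ = 28.6

The p-quantile of Normal(μ,σ) is μ + z_p·σ, with z_{0.4} = -0.2533 and z_{0.69} = 0.4959.
Eliminate σ: μ = (z₂·x₁ − z₁·x₂)/(z₂ − z₁) = (0.4959·-0.31 − (-0.2533)·-0.17)/0.7492 = -0.263.
Then σ = (x₂ − x₁)/(z₂ − z₁) = (-0.17 − -0.31)/0.7492 = 0.187.
Precision τ = 1/σ² = 1/0.1869² = 28.6.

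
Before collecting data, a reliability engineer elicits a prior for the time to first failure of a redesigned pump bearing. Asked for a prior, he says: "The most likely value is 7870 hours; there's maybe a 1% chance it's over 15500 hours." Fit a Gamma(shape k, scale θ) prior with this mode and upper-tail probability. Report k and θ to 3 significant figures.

Gamma(k,θ) with k>1 has mode (k−1)θ, so θ = 7870/(k−1).
Need P(X < 15500) = 0.99 with θ tied to k this way. Start at k = 2, θ = 7870: P(X<15500) ≈ 0.586.
Too low — raise k to concentrate. Iterating converges to k ≈ 11.7.
Then θ = 7870/(11.7−1) ≈ 734.

k ≈ 11.7, θ ≈ 734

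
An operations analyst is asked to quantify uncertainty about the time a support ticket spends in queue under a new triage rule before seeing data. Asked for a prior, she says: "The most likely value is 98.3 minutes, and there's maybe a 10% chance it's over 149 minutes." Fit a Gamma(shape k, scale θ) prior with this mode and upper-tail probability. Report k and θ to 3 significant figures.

Gamma(k,θ) with k>1 has mode (k−1)θ, so θ = 98.3/(k−1).
Need P(X < 149) = 0.9 with θ tied to k this way. Start at k = 2, θ = 98.3: P(X<149) ≈ 0.447.
Too low — raise k to concentrate. Iterating converges to k ≈ 11.8.
Then θ = 98.3/(11.8−1) ≈ 9.13.

k ≈ 11.8, θ ≈ 9.13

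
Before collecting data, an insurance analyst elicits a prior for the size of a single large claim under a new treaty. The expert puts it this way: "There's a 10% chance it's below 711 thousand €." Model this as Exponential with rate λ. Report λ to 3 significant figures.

P(T < 711.0) = 1 − e^(−λ·711.0) = 0.1, so λ = −ln(1−0.1)/711.0 = −ln(0.9)/711.0 = 0.000148.

λ ≈ 0.000148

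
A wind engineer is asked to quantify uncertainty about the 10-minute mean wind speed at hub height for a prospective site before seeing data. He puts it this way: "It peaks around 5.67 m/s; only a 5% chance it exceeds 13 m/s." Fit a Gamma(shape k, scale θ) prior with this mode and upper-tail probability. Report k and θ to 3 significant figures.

Gamma(k,θ) with k>1 has mode (k−1)θ, so θ = 5.67/(k−1).
Need P(X < 13) = 0.95 with θ tied to k this way. Start at k = 2, θ = 5.67: P(X<13) ≈ 0.667.
Too low — raise k to concentrate. Iterating converges to k ≈ 4.98.
Then θ = 5.67/(4.98−1) ≈ 1.42.

k ≈ 4.98, θ ≈ 1.42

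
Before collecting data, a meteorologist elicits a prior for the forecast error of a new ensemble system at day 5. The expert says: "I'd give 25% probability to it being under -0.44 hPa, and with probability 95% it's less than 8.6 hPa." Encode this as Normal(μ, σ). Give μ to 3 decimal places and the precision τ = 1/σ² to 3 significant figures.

μ = 2.189, τ = 0.0658

For Normal(μ,σ), the p-quantile is μ + z_p·σ. Here z_{0.25} = -0.6745, z_{0.95} = 1.645.
So -0.44 = μ − 0.6745σ and 8.6 = μ + 1.645σ.
Subtracting: σ = (8.6 − -0.44)/(1.645 − (-0.6745)) = 3.898.
Then μ = -0.44 − (-0.6745)·3.898 = 2.189.
Precision τ = 1/σ² = 1/3.898² = 0.0658.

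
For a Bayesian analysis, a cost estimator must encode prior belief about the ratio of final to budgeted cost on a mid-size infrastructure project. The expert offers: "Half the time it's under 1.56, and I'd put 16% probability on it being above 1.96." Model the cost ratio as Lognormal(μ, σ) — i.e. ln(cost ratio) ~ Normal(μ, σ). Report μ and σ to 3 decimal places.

μ ≈ 0.445, σ ≈ 0.230

If T ~ Lognormal(μ,σ) then ln T ~ Normal(μ,σ), so the p-quantile of ln T is μ + z_p·σ.
ln(1.56) = 0.4447 and ln(1.96) = 0.6729; z_{0.5} = 0, z_{0.84} = 0.9945.
σ = (0.6729 − 0.4447)/(0.9945 − (0)) = 0.230.
μ = 0.4447 − (0)·0.230 = 0.445.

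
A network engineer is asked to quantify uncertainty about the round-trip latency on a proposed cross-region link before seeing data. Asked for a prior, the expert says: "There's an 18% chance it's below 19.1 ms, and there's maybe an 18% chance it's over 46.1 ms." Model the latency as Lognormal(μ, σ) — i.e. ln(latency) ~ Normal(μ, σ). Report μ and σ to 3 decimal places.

μ ≈ 3.390, σ ≈ 0.481

If T ~ Lognormal(μ,σ) then ln T ~ Normal(μ,σ), so the p-quantile of ln T is μ + z_p·σ.
ln(19.1) = 2.95 and ln(46.1) = 3.831; z_{0.18} = -0.9154, z_{0.82} = 0.9154.
σ = (3.831 − 2.95)/(0.9154 − (-0.9154)) = 0.481.
μ = 2.95 − (-0.9154)·0.481 = 3.390.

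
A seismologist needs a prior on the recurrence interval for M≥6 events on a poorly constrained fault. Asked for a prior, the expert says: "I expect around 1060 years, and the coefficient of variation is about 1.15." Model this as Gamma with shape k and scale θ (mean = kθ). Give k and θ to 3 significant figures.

k ≈ 0.756, θ ≈ 1400

For Gamma(k, scale θ): mean = kθ, variance = kθ², so CV = 1/√k.
CV = 1.15, hence k = 1/CV² = 0.756.
Then θ = mean/k = 1060/0.756 = 1400.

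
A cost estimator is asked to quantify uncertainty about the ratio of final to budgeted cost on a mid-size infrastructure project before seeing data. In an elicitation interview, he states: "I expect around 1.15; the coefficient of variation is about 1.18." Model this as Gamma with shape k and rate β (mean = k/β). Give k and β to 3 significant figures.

k ≈ 0.718, β ≈ 0.625

For Gamma(k, rate β): mean = k/β, variance = k/β², so CV = 1/√k.
CV = 1.18, hence k = 1/CV² = 0.718.
Then β = k/mean = 0.718/1.15 = 0.625.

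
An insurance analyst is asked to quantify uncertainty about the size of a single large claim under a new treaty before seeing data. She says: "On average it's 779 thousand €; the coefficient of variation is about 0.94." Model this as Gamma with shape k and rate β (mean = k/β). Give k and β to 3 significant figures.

k ≈ 1.13, β ≈ 0.00145

For Gamma(k, rate β): mean = k/β, variance = k/β², so CV = 1/√k.
CV = 0.94, hence k = 1/CV² = 1.13.
Then β = k/mean = 1.13/779 = 0.00145.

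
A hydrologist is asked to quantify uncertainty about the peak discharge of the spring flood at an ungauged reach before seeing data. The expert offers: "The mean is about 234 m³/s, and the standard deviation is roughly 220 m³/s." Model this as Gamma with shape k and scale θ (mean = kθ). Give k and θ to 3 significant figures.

k ≈ 1.13, θ ≈ 207

For Gamma(k, scale θ): mean = kθ, variance = kθ², so CV = 1/√k.
CV = SD/mean = 220/234 = 0.9402, hence k = 1/CV² = 1.13.
Then θ = mean/k = 234/1.13 = 207.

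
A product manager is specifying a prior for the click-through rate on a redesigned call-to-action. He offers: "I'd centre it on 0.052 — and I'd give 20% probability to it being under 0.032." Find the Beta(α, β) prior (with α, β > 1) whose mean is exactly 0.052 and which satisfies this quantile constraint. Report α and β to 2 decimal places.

α ≈ 4.69, β ≈ 85.42

With mean 0.052 fixed, write α = 0.052s, β = 0.948s where s = α+β.
Need P(θ < 0.032) = 0.2 under Beta(0.052s, 0.948s). Normal approximation: (q−m)/√(m(1−m)/s) ≈ z_{0.2} = -0.842, so s ≈ 0.052·0.948·(-0.842)²/(0.032−0.052)² = 87.3.
At s = 87.3: P(θ<0.032) ≈ 0.205. Adjusting to match 0.2 gives s ≈ 90.11.
So α = 0.052·90.11 ≈ 4.69, β = 0.948·90.11 ≈ 85.42.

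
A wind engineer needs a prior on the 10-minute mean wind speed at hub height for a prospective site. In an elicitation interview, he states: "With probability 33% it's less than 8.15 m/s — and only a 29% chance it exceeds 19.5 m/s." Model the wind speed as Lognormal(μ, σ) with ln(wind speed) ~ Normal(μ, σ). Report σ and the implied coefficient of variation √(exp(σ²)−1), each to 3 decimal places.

If T ~ Lognormal(μ,σ) then ln T ~ Normal(μ,σ), so the p-quantile of ln T is μ + z_p·σ.
ln(8.15) = 2.098 and ln(19.5) = 2.97; z_{0.33} = -0.4399, z_{0.71} = 0.5534.
σ = (2.97 − 2.098)/(0.5534 − (-0.4399)) = 0.878.
μ = 2.098 − (-0.4399)·0.878 = 2.484.
CV = √(exp(σ²)−1) = √(exp(0.7714)−1) = 1.078.

σ ≈ 0.878, CV ≈ 1.078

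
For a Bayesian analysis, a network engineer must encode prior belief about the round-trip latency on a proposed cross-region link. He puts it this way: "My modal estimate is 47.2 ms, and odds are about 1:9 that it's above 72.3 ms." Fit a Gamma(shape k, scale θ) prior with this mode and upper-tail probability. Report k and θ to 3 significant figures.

k ≈ 11.3, θ ≈ 4.6

Gamma(k,θ) with k>1 has mode (k−1)θ, so θ = 47.2/(k−1).
Need P(X < 72.3) = 0.9 with θ tied to k this way. Start at k = 2, θ = 47.2: P(X<72.3) ≈ 0.453.
Too low — raise k to concentrate. Iterating converges to k ≈ 11.3.
Then θ = 47.2/(11.3−1) ≈ 4.6.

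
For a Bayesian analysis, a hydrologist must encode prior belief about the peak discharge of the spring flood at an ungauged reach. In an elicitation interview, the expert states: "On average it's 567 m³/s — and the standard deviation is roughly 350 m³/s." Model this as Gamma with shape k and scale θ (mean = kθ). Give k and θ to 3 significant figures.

For Gamma(k, scale θ): mean = kθ, variance = kθ², so CV = 1/√k.
CV = SD/mean = 350/567 = 0.6173, hence k = 1/CV² = 2.62.
Then θ = mean/k = 567/2.62 = 216.

k ≈ 2.62, θ ≈ 216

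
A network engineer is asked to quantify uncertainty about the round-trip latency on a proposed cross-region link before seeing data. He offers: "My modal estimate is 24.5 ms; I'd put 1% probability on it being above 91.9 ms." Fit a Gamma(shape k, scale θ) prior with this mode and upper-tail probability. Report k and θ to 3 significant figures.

k ≈ 3.43, θ ≈ 10.1

Gamma(k,θ) with k>1 has mode (k−1)θ, so θ = 24.5/(k−1).
Need P(X < 91.9) = 0.99 with θ tied to k this way. Start at k = 2, θ = 24.5: P(X<91.9) ≈ 0.888.
Too low — raise k to concentrate. Iterating converges to k ≈ 3.43.
Then θ = 24.5/(3.43−1) ≈ 10.1.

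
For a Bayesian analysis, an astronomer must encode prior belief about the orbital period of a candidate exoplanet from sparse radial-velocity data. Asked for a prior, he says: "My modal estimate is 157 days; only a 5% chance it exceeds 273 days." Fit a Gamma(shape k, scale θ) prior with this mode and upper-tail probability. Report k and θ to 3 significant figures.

k ≈ 10.1, θ ≈ 17.2

Gamma(k,θ) with k>1 has mode (k−1)θ, so θ = 157/(k−1).
Need P(X < 273) = 0.95 with θ tied to k this way. Start at k = 2, θ = 157: P(X<273) ≈ 0.519.
Too low — raise k to concentrate. Iterating converges to k ≈ 10.1.
Then θ = 157/(10.1−1) ≈ 17.2.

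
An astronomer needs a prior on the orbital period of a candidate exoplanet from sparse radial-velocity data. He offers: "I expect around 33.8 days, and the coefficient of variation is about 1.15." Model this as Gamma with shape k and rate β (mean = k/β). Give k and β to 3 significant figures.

For Gamma(k, rate β): mean = k/β, variance = k/β², so CV = 1/√k.
CV = 1.15, hence k = 1/CV² = 0.756.
Then β = k/mean = 0.756/33.8 = 0.0224.

k ≈ 0.756, β ≈ 0.0224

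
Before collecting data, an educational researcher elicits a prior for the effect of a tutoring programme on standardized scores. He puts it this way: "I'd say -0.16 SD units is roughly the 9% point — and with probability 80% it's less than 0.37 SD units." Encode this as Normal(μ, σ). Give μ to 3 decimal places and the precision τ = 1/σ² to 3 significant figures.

For Normal(μ,σ), the p-quantile is μ + z_p·σ. Here z_{0.09} = -1.341, z_{0.8} = 0.8416.
So -0.16 = μ − 1.341σ and 0.37 = μ + 0.8416σ.
Subtracting: σ = (0.37 − -0.16)/(0.8416 − (-1.341)) = 0.243.
Then μ = -0.16 − (-1.341)·0.243 = 0.166.
Precision τ = 1/σ² = 1/0.2429² = 17.

μ = 0.166, τ = 17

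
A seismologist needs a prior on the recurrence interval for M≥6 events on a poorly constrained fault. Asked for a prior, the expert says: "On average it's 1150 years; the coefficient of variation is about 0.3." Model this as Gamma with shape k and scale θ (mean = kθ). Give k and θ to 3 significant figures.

For Gamma(k, scale θ): mean = kθ, variance = kθ², so CV = 1/√k.
CV = 0.3, hence k = 1/CV² = 11.1.
Then θ = mean/k = 1150/11.1 = 104.

k ≈ 11.1, θ ≈ 104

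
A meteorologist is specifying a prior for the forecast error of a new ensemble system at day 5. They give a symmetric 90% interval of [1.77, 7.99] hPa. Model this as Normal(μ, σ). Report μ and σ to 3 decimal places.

μ = 4.880, σ = 1.891

A symmetric 90% interval runs μ ± z·σ with z = 1.645.
Half-width = 3.11, so σ = 3.11/1.645 = 1.891.
μ is the interval midpoint, 4.880.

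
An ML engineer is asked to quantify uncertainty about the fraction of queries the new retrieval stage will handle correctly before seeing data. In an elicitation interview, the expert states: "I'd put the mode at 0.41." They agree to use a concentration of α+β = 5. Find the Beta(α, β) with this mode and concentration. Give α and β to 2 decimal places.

For α,β > 1 the Beta mode is (α−1)/(α+β−2). With α+β = 5, the mode is (α−1)/3.
Set (α−1)/3 = 0.41 → α = 1 + 0.41·3 = 2.23.
β = 5 − α = 2.77.

α = 2.23, β = 2.77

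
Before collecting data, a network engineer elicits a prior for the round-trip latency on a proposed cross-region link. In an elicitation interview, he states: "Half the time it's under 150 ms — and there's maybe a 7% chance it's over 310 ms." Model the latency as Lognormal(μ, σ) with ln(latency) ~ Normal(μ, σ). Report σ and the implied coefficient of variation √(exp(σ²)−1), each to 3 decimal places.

If T ~ Lognormal(μ,σ) then ln T ~ Normal(μ,σ), so the p-quantile of ln T is μ + z_p·σ.
ln(150) = 5.011 and ln(310) = 5.737; z_{0.5} = 0, z_{0.93} = 1.476.
σ = (5.737 − 5.011)/(1.476 − (0)) = 0.492.
μ = 5.011 − (0)·0.492 = 5.011.
CV = √(exp(σ²)−1) = √(exp(0.2420)−1) = 0.523.

σ ≈ 0.492, CV ≈ 0.523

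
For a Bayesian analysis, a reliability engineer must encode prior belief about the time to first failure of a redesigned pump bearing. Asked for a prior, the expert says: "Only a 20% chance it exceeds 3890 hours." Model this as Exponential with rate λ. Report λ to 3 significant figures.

λ ≈ 0.000414

P(T > 3890.0) = e^(−λ·3890.0) = 0.2, so λ = −ln(0.2)/3890.0 = 0.000414.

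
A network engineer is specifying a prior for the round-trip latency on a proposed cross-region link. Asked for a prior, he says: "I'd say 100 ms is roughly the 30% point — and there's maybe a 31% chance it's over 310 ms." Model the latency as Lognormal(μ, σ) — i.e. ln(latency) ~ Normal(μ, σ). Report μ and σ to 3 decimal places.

If T ~ Lognormal(μ,σ) then ln T ~ Normal(μ,σ), so the p-quantile of ln T is μ + z_p·σ.
ln(100) = 4.605 and ln(310) = 5.737; z_{0.3} = -0.5244, z_{0.69} = 0.4959.
σ = (5.737 − 4.605)/(0.4959 − (-0.5244)) = 1.109.
μ = 4.605 − (-0.5244)·1.109 = 5.187.

μ ≈ 5.187, σ ≈ 1.109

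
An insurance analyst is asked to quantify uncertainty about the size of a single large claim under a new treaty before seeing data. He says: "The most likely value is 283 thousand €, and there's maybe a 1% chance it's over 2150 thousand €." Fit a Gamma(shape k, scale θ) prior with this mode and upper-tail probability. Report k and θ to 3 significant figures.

Gamma(k,θ) with k>1 has mode (k−1)θ, so θ = 283/(k−1).
Need P(X < 2150) = 0.99 with θ tied to k this way. Start at k = 2, θ = 283: P(X<2150) ≈ 0.996.
Too high — lower k to spread out. Iterating converges to k ≈ 1.83.
Then θ = 283/(1.83−1) ≈ 340.

k ≈ 1.83, θ ≈ 340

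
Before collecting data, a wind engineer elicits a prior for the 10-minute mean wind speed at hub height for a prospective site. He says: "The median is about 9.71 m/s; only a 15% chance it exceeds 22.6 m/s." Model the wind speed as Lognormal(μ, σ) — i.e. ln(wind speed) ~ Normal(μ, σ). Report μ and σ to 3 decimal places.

If T ~ Lognormal(μ,σ) then ln T ~ Normal(μ,σ), so the p-quantile of ln T is μ + z_p·σ.
ln(9.71) = 2.273 and ln(22.6) = 3.118; z_{0.5} = 0, z_{0.85} = 1.036.
σ = (3.118 − 2.273)/(1.036 − (0)) = 0.815.
μ = 2.273 − (0)·0.815 = 2.273.

μ ≈ 2.273, σ ≈ 0.815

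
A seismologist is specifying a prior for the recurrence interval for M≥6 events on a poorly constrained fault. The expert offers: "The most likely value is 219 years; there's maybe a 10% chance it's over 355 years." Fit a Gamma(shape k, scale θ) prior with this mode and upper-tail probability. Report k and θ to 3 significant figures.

k ≈ 9.07, θ ≈ 27.2

Gamma(k,θ) with k>1 has mode (k−1)θ, so θ = 219/(k−1).
Need P(X < 355) = 0.9 with θ tied to k this way. Start at k = 2, θ = 219: P(X<355) ≈ 0.482.
Too low — raise k to concentrate. Iterating converges to k ≈ 9.07.
Then θ = 219/(9.07−1) ≈ 27.2.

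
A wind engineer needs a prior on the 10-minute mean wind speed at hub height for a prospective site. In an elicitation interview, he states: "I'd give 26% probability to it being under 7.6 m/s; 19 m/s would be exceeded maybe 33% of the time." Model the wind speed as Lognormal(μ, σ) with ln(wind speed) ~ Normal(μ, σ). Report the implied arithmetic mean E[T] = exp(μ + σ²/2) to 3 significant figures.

E[T] ≈ 18.7 m/s

If T ~ Lognormal(μ,σ) then ln T ~ Normal(μ,σ), so the p-quantile of ln T is μ + z_p·σ.
ln(7.6) = 2.028 and ln(19) = 2.944; z_{0.26} = -0.6433, z_{0.67} = 0.4399.
σ = (2.944 − 2.028)/(0.4399 − (-0.6433)) = 0.846.
μ = 2.028 − (-0.6433)·0.846 = 2.572.
E[T] = exp(μ + σ²/2) = exp(2.572 + 0.3577) = 18.7 m/s.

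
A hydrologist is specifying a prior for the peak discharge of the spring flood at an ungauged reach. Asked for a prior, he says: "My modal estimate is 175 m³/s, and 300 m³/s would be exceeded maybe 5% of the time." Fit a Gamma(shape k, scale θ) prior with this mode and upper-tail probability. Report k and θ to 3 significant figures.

Gamma(k,θ) with k>1 has mode (k−1)θ, so θ = 175/(k−1).
Need P(X < 300) = 0.95 with θ tied to k this way. Start at k = 2, θ = 175: P(X<300) ≈ 0.511.
Too low — raise k to concentrate. Iterating converges to k ≈ 10.6.
Then θ = 175/(10.6−1) ≈ 18.2.

k ≈ 10.6, θ ≈ 18.2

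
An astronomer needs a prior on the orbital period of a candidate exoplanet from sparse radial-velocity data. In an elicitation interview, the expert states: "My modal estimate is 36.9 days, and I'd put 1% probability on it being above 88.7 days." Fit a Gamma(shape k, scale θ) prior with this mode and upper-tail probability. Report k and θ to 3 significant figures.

Gamma(k,θ) with k>1 has mode (k−1)θ, so θ = 36.9/(k−1).
Need P(X < 88.7) = 0.99 with θ tied to k this way. Start at k = 2, θ = 36.9: P(X<88.7) ≈ 0.692.
Too low — raise k to concentrate. Iterating converges to k ≈ 7.15.
Then θ = 36.9/(7.15−1) ≈ 6.

k ≈ 7.15, θ ≈ 6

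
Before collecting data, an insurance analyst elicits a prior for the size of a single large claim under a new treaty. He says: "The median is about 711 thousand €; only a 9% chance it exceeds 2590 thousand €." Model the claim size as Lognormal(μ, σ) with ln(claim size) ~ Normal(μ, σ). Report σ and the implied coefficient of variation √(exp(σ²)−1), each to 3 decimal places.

σ ≈ 0.964, CV ≈ 1.238

If T ~ Lognormal(μ,σ) then ln T ~ Normal(μ,σ), so the p-quantile of ln T is μ + z_p·σ.
ln(711) = 6.567 and ln(2590) = 7.859; z_{0.5} = 0, z_{0.91} = 1.341.
σ = (7.859 − 6.567)/(1.341 − (0)) = 0.964.
μ = 6.567 − (0)·0.964 = 6.567.
CV = √(exp(σ²)−1) = √(exp(0.9297)−1) = 1.238.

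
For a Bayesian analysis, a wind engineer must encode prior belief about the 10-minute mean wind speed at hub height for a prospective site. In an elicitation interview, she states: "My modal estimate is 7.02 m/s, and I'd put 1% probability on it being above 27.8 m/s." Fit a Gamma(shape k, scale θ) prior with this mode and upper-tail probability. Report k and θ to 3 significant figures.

Gamma(k,θ) with k>1 has mode (k−1)θ, so θ = 7.02/(k−1).
Need P(X < 27.8) = 0.99 with θ tied to k this way. Start at k = 2, θ = 7.02: P(X<27.8) ≈ 0.905.
Too low — raise k to concentrate. Iterating converges to k ≈ 3.21.
Then θ = 7.02/(3.21−1) ≈ 3.17.

k ≈ 3.21, θ ≈ 3.17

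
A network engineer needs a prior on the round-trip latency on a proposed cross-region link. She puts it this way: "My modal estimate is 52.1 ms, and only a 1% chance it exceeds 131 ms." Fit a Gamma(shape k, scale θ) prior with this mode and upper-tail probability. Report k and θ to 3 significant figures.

Gamma(k,θ) with k>1 has mode (k−1)θ, so θ = 52.1/(k−1).
Need P(X < 131) = 0.99 with θ tied to k this way. Start at k = 2, θ = 52.1: P(X<131) ≈ 0.716.
Too low — raise k to concentrate. Iterating converges to k ≈ 6.51.
Then θ = 52.1/(6.51−1) ≈ 9.45.

k ≈ 6.51, θ ≈ 9.45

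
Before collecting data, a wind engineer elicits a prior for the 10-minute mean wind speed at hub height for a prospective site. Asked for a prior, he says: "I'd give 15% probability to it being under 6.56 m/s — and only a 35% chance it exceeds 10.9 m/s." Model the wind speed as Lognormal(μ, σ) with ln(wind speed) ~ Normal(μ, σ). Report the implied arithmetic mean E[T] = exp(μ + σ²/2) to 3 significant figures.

E[T] ≈ 10.1 m/s

If T ~ Lognormal(μ,σ) then ln T ~ Normal(μ,σ), so the p-quantile of ln T is μ + z_p·σ.
ln(6.56) = 1.881 and ln(10.9) = 2.389; z_{0.15} = -1.036, z_{0.65} = 0.3853.
σ = (2.389 − 1.881)/(0.3853 − (-1.036)) = 0.357.
μ = 1.881 − (-1.036)·0.357 = 2.251.
E[T] = exp(μ + σ²/2) = exp(2.251 + 0.0638) = 10.1 m/s.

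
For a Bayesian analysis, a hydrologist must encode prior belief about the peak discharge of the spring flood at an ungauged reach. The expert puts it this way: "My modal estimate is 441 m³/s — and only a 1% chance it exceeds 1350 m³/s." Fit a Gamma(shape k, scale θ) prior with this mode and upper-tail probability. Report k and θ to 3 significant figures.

k ≈ 4.58, θ ≈ 123

Gamma(k,θ) with k>1 has mode (k−1)θ, so θ = 441/(k−1).
Need P(X < 1350) = 0.99 with θ tied to k this way. Start at k = 2, θ = 441: P(X<1350) ≈ 0.810.
Too low — raise k to concentrate. Iterating converges to k ≈ 4.58.
Then θ = 441/(4.58−1) ≈ 123.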